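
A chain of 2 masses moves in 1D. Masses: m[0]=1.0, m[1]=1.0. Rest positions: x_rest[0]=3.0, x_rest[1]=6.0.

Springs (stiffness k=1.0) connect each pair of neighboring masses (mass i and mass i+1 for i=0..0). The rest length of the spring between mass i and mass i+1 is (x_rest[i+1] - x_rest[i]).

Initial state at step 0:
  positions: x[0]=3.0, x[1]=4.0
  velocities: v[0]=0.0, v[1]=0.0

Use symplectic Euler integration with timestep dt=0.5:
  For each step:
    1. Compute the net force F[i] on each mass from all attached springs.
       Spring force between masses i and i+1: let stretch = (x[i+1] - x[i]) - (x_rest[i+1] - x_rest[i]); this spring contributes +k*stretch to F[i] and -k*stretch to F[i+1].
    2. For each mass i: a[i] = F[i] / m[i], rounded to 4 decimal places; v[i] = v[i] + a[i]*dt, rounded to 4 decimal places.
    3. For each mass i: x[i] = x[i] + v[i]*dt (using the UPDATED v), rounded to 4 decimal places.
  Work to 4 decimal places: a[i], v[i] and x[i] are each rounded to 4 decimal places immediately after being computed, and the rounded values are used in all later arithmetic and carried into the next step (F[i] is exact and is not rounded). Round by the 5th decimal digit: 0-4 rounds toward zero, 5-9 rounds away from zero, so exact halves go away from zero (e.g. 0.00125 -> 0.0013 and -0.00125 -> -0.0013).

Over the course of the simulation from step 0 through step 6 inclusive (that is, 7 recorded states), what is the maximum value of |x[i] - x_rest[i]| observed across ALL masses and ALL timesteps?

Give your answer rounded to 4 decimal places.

Step 0: x=[3.0000 4.0000] v=[0.0000 0.0000]
Step 1: x=[2.5000 4.5000] v=[-1.0000 1.0000]
Step 2: x=[1.7500 5.2500] v=[-1.5000 1.5000]
Step 3: x=[1.1250 5.8750] v=[-1.2500 1.2500]
Step 4: x=[0.9375 6.0625] v=[-0.3750 0.3750]
Step 5: x=[1.2813 5.7188] v=[0.6875 -0.6875]
Step 6: x=[1.9845 5.0157] v=[1.4063 -1.4063]
Max displacement = 2.0625

Answer: 2.0625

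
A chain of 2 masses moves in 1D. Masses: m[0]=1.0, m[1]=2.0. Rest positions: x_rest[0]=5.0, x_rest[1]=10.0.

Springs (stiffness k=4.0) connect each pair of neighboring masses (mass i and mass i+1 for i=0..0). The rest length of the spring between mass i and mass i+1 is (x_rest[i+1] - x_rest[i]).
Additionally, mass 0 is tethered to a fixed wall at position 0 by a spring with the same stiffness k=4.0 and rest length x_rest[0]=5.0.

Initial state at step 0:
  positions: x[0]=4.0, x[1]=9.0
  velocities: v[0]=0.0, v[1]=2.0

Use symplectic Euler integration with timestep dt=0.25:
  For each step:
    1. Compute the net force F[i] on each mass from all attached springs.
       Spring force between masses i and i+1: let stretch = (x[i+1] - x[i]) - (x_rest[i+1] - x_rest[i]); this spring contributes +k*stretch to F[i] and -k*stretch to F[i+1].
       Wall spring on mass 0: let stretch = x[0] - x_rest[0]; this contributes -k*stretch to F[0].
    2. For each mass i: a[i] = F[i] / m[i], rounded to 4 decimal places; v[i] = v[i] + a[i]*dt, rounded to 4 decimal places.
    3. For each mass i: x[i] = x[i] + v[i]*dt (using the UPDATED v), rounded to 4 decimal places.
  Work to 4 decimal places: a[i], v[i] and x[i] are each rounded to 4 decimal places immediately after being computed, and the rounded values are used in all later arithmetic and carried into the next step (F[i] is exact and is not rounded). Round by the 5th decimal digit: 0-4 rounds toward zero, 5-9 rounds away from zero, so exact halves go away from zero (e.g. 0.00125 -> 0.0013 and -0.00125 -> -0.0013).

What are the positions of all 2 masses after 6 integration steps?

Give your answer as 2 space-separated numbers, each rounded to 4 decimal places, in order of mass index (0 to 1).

Answer: 6.2181 11.7213

Derivation:
Step 0: x=[4.0000 9.0000] v=[0.0000 2.0000]
Step 1: x=[4.2500 9.5000] v=[1.0000 2.0000]
Step 2: x=[4.7500 9.9688] v=[2.0000 1.8750]
Step 3: x=[5.3672 10.4102] v=[2.4688 1.7656]
Step 4: x=[5.9034 10.8462] v=[2.1446 1.7441]
Step 5: x=[6.1994 11.2894] v=[1.1840 1.7727]
Step 6: x=[6.2181 11.7213] v=[0.0746 1.7277]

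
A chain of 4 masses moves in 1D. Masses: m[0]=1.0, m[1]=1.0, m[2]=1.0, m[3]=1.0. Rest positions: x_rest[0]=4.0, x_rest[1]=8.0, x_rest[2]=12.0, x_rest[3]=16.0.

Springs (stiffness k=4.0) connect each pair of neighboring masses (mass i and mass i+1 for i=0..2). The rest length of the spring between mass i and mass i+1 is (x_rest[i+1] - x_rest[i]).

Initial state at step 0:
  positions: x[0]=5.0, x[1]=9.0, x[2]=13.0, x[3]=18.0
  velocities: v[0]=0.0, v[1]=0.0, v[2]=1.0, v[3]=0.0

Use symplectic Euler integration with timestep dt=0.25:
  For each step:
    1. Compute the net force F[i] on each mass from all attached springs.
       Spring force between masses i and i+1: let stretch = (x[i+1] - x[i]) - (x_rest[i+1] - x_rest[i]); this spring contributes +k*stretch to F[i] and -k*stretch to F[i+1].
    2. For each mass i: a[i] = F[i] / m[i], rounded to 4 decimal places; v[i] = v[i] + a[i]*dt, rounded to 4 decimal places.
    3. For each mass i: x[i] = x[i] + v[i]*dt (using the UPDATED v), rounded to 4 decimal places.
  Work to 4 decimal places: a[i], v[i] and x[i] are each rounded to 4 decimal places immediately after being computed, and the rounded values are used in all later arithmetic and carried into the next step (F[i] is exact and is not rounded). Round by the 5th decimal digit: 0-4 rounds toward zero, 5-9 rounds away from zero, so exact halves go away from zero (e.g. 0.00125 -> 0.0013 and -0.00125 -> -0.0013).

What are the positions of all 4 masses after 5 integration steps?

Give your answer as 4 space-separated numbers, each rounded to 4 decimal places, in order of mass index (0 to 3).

Step 0: x=[5.0000 9.0000 13.0000 18.0000] v=[0.0000 0.0000 1.0000 0.0000]
Step 1: x=[5.0000 9.0000 13.5000 17.7500] v=[0.0000 0.0000 2.0000 -1.0000]
Step 2: x=[5.0000 9.1250 13.9375 17.4375] v=[0.0000 0.5000 1.7500 -1.2500]
Step 3: x=[5.0313 9.4219 14.0469 17.2500] v=[0.1250 1.1875 0.4375 -0.7500]
Step 4: x=[5.1602 9.7774 13.8008 17.2617] v=[0.5156 1.4219 -0.9844 0.0469]
Step 5: x=[5.4434 9.9844 13.4141 17.4082] v=[1.1328 0.8281 -1.5469 0.5860]

Answer: 5.4434 9.9844 13.4141 17.4082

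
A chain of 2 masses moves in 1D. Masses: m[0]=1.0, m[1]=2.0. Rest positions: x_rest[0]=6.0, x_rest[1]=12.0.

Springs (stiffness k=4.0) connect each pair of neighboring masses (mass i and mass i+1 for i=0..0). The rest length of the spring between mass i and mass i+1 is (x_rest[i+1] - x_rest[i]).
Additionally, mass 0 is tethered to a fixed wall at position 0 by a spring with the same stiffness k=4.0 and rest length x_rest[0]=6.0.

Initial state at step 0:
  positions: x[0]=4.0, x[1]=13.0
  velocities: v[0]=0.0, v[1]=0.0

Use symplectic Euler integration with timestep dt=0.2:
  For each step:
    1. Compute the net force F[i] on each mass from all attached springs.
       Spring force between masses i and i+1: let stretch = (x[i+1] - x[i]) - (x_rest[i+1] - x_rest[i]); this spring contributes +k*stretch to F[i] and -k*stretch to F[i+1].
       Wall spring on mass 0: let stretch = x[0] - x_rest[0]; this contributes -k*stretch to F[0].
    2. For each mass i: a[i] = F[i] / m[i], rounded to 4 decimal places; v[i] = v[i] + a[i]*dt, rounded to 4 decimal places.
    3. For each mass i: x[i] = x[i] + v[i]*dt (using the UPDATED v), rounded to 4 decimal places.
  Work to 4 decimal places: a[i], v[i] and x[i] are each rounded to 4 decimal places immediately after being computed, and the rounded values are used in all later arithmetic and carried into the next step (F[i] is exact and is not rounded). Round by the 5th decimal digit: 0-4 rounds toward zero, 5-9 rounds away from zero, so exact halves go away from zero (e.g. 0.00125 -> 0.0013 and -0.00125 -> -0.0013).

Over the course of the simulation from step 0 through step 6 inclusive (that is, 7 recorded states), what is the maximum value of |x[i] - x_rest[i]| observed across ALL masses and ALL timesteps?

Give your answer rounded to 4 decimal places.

Answer: 2.3677

Derivation:
Step 0: x=[4.0000 13.0000] v=[0.0000 0.0000]
Step 1: x=[4.8000 12.7600] v=[4.0000 -1.2000]
Step 2: x=[6.1056 12.3632] v=[6.5280 -1.9840]
Step 3: x=[7.4355 11.9458] v=[6.6496 -2.0870]
Step 4: x=[8.2974 11.6476] v=[4.3094 -1.4911]
Step 5: x=[8.3677 11.5614] v=[0.3516 -0.4312]
Step 6: x=[7.6102 11.6997] v=[-3.7876 0.6913]
Max displacement = 2.3677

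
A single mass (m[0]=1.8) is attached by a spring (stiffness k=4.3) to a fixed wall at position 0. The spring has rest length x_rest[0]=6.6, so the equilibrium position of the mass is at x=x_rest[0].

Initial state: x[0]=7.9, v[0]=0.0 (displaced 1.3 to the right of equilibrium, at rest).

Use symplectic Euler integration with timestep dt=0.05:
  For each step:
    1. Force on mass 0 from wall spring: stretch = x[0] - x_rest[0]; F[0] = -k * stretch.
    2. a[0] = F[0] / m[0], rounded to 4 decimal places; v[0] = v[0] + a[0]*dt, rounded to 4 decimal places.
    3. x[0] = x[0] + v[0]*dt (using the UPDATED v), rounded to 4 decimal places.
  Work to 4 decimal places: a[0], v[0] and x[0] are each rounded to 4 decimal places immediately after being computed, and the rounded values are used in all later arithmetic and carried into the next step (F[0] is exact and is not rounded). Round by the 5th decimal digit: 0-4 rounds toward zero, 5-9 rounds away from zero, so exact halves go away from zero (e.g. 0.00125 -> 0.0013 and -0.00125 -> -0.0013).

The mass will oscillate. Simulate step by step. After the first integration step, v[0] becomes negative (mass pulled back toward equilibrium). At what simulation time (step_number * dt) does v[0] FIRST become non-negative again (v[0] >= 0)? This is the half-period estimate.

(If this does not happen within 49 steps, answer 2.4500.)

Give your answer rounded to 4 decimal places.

Step 0: x=[7.9000] v=[0.0000]
Step 1: x=[7.8922] v=[-0.1553]
Step 2: x=[7.8767] v=[-0.3096]
Step 3: x=[7.8536] v=[-0.4621]
Step 4: x=[7.8230] v=[-0.6118]
Step 5: x=[7.7851] v=[-0.7579]
Step 6: x=[7.7401] v=[-0.8995]
Step 7: x=[7.6883] v=[-1.0357]
Step 8: x=[7.6300] v=[-1.1657]
Step 9: x=[7.5656] v=[-1.2887]
Step 10: x=[7.4954] v=[-1.4040]
Step 11: x=[7.4199] v=[-1.5110]
Step 12: x=[7.3395] v=[-1.6089]
Step 13: x=[7.2546] v=[-1.6972]
Step 14: x=[7.1658] v=[-1.7754]
Step 15: x=[7.0737] v=[-1.8430]
Step 16: x=[6.9787] v=[-1.8996]
Step 17: x=[6.8815] v=[-1.9448]
Step 18: x=[6.7826] v=[-1.9784]
Step 19: x=[6.6826] v=[-2.0002]
Step 20: x=[6.5821] v=[-2.0101]
Step 21: x=[6.4817] v=[-2.0080]
Step 22: x=[6.3820] v=[-1.9939]
Step 23: x=[6.2836] v=[-1.9679]
Step 24: x=[6.1871] v=[-1.9301]
Step 25: x=[6.0931] v=[-1.8808]
Step 26: x=[6.0021] v=[-1.8203]
Step 27: x=[5.9147] v=[-1.7489]
Step 28: x=[5.8314] v=[-1.6670]
Step 29: x=[5.7526] v=[-1.5752]
Step 30: x=[5.6789] v=[-1.4740]
Step 31: x=[5.6107] v=[-1.3640]
Step 32: x=[5.5484] v=[-1.2458]
Step 33: x=[5.4924] v=[-1.1202]
Step 34: x=[5.4430] v=[-0.9879]
Step 35: x=[5.4005] v=[-0.8497]
Step 36: x=[5.3652] v=[-0.7064]
Step 37: x=[5.3373] v=[-0.5589]
Step 38: x=[5.3169] v=[-0.4081]
Step 39: x=[5.3042] v=[-0.2548]
Step 40: x=[5.2992] v=[-0.1000]
Step 41: x=[5.3020] v=[0.0554]
First v>=0 after going negative at step 41, time=2.0500

Answer: 2.0500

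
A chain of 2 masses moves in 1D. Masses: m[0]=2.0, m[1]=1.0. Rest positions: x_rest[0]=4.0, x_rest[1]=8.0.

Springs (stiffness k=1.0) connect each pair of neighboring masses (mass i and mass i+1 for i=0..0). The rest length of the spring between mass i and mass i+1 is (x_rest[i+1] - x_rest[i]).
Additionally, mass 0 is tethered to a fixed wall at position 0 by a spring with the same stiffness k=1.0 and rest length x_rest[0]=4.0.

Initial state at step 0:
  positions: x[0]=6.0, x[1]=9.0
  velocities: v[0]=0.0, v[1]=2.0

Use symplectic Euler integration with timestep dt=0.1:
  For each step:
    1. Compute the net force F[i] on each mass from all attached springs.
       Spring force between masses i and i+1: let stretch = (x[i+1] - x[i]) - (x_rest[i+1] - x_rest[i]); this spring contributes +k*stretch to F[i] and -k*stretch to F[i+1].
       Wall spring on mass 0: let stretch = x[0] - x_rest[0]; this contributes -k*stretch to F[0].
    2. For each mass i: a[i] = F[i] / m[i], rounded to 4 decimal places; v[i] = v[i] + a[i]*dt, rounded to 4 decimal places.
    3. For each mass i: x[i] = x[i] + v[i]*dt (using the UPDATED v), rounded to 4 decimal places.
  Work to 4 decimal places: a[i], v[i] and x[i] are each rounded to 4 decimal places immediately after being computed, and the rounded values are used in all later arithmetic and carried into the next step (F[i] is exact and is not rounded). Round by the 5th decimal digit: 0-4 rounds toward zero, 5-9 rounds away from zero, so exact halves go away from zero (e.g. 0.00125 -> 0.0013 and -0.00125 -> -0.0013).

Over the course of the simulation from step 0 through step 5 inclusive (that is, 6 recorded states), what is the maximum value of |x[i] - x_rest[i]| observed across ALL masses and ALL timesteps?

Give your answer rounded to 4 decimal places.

Step 0: x=[6.0000 9.0000] v=[0.0000 2.0000]
Step 1: x=[5.9850 9.2100] v=[-0.1500 2.1000]
Step 2: x=[5.9562 9.4278] v=[-0.2880 2.1775]
Step 3: x=[5.9150 9.6508] v=[-0.4122 2.2303]
Step 4: x=[5.8629 9.8765] v=[-0.5212 2.2567]
Step 5: x=[5.8015 10.1020] v=[-0.6137 2.2553]
Max displacement = 2.1020

Answer: 2.1020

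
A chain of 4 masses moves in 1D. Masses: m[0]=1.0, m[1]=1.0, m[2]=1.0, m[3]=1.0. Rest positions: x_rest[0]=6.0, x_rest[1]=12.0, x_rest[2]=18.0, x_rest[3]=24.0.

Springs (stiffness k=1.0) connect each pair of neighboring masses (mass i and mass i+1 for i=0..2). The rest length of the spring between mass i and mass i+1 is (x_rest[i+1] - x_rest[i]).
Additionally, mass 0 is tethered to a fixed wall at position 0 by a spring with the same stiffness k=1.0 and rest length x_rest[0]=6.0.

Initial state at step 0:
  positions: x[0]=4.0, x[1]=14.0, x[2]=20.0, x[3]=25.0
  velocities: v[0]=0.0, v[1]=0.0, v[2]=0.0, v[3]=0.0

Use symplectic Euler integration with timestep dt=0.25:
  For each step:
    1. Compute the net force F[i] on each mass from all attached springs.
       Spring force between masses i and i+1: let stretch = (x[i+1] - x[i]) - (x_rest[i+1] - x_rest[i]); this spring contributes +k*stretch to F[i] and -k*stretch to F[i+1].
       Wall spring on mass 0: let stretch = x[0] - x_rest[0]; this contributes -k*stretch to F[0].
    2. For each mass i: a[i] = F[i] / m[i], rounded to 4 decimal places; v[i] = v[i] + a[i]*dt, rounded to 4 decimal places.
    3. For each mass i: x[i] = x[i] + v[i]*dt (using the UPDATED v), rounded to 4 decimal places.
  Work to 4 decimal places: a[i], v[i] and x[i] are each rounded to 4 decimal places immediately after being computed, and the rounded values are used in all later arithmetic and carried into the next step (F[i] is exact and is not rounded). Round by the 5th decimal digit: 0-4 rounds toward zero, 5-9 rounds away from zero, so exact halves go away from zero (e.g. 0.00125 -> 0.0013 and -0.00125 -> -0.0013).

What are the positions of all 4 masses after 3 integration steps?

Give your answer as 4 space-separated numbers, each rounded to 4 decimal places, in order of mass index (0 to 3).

Step 0: x=[4.0000 14.0000 20.0000 25.0000] v=[0.0000 0.0000 0.0000 0.0000]
Step 1: x=[4.3750 13.7500 19.9375 25.0625] v=[1.5000 -1.0000 -0.2500 0.2500]
Step 2: x=[5.0625 13.3008 19.8086 25.1797] v=[2.7500 -1.7969 -0.5156 0.4688]
Step 3: x=[5.9485 12.7434 19.6087 25.3362] v=[3.5440 -2.2295 -0.7998 0.6260]

Answer: 5.9485 12.7434 19.6087 25.3362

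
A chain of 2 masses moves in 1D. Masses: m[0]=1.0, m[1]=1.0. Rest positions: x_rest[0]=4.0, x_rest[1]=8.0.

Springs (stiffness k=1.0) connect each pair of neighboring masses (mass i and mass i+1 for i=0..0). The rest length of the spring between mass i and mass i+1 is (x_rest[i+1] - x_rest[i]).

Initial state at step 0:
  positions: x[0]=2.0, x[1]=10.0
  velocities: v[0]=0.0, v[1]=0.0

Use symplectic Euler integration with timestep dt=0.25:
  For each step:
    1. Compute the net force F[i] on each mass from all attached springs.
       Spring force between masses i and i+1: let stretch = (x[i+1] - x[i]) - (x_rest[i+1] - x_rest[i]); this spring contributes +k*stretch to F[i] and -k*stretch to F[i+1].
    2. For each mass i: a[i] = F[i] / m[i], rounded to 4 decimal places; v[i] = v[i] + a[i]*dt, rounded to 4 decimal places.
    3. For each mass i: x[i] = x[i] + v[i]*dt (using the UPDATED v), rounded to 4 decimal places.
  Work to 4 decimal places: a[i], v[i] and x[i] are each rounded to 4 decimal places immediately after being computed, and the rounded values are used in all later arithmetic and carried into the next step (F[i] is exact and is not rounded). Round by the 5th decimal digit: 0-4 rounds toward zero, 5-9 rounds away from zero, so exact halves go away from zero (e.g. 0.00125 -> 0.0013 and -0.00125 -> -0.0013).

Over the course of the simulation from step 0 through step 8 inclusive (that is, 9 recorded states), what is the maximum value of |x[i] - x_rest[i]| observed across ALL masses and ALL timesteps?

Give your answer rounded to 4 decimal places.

Step 0: x=[2.0000 10.0000] v=[0.0000 0.0000]
Step 1: x=[2.2500 9.7500] v=[1.0000 -1.0000]
Step 2: x=[2.7188 9.2813] v=[1.8750 -1.8750]
Step 3: x=[3.3477 8.6524] v=[2.5156 -2.5156]
Step 4: x=[4.0582 7.9420] v=[2.8418 -2.8418]
Step 5: x=[4.7614 7.2388] v=[2.8128 -2.8128]
Step 6: x=[5.3695 6.6308] v=[2.4322 -2.4322]
Step 7: x=[5.8064 6.1939] v=[1.7475 -1.7475]
Step 8: x=[6.0175 5.9828] v=[0.8444 -0.8444]
Max displacement = 2.0175

Answer: 2.0175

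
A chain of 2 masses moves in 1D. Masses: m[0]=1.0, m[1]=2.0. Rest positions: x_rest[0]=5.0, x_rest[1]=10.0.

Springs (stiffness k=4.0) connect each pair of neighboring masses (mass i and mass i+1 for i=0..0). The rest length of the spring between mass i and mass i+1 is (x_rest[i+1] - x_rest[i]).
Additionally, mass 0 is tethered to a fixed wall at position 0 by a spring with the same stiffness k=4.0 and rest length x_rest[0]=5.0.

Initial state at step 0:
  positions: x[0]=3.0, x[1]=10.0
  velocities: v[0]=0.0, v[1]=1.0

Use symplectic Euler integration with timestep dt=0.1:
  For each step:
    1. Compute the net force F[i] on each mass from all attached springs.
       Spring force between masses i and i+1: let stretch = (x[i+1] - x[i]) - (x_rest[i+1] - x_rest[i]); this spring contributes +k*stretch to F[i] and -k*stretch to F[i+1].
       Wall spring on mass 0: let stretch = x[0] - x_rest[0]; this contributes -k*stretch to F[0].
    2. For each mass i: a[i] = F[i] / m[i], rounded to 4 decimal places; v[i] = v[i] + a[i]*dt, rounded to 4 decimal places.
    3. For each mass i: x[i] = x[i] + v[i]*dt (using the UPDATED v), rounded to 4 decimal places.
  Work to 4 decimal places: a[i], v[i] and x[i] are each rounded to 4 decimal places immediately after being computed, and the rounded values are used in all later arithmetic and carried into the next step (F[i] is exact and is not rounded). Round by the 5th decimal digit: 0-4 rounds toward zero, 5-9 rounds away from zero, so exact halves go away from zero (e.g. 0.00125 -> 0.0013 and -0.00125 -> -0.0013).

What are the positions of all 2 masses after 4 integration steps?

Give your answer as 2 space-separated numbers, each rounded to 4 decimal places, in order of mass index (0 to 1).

Answer: 4.4307 10.0382

Derivation:
Step 0: x=[3.0000 10.0000] v=[0.0000 1.0000]
Step 1: x=[3.1600 10.0600] v=[1.6000 0.6000]
Step 2: x=[3.4696 10.0820] v=[3.0960 0.2200]
Step 3: x=[3.9049 10.0718] v=[4.3531 -0.1025]
Step 4: x=[4.4307 10.0382] v=[5.2579 -0.3359]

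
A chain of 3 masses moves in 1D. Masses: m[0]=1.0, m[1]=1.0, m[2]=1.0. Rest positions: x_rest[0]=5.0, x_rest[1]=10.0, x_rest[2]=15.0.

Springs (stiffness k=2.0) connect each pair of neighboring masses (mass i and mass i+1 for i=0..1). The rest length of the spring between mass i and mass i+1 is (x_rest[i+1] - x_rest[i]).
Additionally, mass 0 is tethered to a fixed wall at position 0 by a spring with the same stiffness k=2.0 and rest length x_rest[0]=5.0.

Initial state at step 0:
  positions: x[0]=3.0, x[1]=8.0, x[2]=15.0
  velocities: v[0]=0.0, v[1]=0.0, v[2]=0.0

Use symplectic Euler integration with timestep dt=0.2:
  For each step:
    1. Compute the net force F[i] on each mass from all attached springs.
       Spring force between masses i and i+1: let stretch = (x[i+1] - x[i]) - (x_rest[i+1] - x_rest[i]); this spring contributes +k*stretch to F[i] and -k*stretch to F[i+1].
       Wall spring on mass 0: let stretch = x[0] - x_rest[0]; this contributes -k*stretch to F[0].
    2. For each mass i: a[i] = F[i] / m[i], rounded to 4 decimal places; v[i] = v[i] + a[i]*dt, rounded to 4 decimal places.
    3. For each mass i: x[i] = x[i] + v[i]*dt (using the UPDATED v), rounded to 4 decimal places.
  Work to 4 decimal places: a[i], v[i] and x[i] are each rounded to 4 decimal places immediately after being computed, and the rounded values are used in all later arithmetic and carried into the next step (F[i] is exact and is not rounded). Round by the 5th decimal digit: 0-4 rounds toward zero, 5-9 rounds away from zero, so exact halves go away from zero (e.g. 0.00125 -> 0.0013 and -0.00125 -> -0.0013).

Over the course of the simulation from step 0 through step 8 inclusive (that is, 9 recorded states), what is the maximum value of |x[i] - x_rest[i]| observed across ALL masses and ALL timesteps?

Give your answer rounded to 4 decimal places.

Answer: 2.0024

Derivation:
Step 0: x=[3.0000 8.0000 15.0000] v=[0.0000 0.0000 0.0000]
Step 1: x=[3.1600 8.1600 14.8400] v=[0.8000 0.8000 -0.8000]
Step 2: x=[3.4672 8.4544 14.5456] v=[1.5360 1.4720 -1.4720]
Step 3: x=[3.8960 8.8371 14.1639] v=[2.1440 1.9136 -1.9085]
Step 4: x=[4.4084 9.2507 13.7561] v=[2.5620 2.0679 -2.0392]
Step 5: x=[4.9555 9.6373 13.3878] v=[2.7356 1.9331 -1.8414]
Step 6: x=[5.4807 9.9494 13.1195] v=[2.6261 1.5606 -1.3416]
Step 7: x=[5.9250 10.1576 12.9976] v=[2.2213 1.0412 -0.6096]
Step 8: x=[6.2339 10.2544 13.0485] v=[1.5443 0.4842 0.2544]
Max displacement = 2.0024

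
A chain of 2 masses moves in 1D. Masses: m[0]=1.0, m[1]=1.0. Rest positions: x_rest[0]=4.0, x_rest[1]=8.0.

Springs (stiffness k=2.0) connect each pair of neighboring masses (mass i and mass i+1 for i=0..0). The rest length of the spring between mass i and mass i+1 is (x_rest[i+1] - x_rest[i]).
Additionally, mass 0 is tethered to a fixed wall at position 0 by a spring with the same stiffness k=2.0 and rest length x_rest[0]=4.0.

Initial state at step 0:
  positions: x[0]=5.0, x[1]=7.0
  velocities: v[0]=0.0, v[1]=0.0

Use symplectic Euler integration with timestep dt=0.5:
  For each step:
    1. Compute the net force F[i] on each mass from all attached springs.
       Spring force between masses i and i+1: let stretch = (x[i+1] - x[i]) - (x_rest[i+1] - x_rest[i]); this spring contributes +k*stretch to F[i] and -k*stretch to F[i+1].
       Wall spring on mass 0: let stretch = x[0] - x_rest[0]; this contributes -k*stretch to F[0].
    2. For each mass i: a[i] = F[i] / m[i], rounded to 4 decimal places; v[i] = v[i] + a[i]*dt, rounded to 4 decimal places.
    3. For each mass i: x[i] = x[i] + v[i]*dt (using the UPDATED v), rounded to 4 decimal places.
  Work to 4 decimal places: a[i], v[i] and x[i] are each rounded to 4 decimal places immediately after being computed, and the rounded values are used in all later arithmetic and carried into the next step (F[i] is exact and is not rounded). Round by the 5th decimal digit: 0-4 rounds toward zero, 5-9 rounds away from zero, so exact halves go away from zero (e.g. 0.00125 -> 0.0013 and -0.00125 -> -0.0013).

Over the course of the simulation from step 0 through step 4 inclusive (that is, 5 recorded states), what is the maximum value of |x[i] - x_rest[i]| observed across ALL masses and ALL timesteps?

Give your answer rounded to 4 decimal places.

Step 0: x=[5.0000 7.0000] v=[0.0000 0.0000]
Step 1: x=[3.5000 8.0000] v=[-3.0000 2.0000]
Step 2: x=[2.5000 8.7500] v=[-2.0000 1.5000]
Step 3: x=[3.3750 8.3750] v=[1.7500 -0.7500]
Step 4: x=[5.0625 7.5000] v=[3.3750 -1.7500]
Max displacement = 1.5000

Answer: 1.5000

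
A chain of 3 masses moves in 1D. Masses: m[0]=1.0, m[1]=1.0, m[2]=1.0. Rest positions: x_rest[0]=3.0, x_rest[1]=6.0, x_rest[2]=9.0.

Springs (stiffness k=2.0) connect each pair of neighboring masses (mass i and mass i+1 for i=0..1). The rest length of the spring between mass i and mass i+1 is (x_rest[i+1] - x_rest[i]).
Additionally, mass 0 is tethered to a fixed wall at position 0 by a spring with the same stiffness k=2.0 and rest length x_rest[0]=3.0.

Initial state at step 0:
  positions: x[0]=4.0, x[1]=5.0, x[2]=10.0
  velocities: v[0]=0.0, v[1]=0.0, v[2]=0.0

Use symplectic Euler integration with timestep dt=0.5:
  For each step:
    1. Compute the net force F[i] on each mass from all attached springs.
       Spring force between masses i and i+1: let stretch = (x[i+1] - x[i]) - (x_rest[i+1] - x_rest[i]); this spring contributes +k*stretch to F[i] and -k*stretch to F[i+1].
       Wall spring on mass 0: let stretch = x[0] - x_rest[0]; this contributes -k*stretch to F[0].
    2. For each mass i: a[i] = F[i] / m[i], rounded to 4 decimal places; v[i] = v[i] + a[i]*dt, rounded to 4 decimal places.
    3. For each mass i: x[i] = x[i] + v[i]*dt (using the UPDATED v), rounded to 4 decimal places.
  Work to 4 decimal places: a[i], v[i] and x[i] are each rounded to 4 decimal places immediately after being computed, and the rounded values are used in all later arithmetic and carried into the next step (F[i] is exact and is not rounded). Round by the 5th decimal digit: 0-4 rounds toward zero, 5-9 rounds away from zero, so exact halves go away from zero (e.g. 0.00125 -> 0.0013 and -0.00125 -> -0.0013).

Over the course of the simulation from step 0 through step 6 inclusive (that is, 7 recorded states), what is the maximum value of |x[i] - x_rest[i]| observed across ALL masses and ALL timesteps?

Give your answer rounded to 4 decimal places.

Answer: 1.7500

Derivation:
Step 0: x=[4.0000 5.0000 10.0000] v=[0.0000 0.0000 0.0000]
Step 1: x=[2.5000 7.0000 9.0000] v=[-3.0000 4.0000 -2.0000]
Step 2: x=[2.0000 7.7500 8.5000] v=[-1.0000 1.5000 -1.0000]
Step 3: x=[3.3750 6.0000 9.1250] v=[2.7500 -3.5000 1.2500]
Step 4: x=[4.3750 4.5000 9.6875] v=[2.0000 -3.0000 1.1250]
Step 5: x=[3.2500 5.5313 9.1563] v=[-2.2500 2.0625 -1.0625]
Step 6: x=[1.6407 7.2344 8.3126] v=[-3.2187 3.4062 -1.6875]
Max displacement = 1.7500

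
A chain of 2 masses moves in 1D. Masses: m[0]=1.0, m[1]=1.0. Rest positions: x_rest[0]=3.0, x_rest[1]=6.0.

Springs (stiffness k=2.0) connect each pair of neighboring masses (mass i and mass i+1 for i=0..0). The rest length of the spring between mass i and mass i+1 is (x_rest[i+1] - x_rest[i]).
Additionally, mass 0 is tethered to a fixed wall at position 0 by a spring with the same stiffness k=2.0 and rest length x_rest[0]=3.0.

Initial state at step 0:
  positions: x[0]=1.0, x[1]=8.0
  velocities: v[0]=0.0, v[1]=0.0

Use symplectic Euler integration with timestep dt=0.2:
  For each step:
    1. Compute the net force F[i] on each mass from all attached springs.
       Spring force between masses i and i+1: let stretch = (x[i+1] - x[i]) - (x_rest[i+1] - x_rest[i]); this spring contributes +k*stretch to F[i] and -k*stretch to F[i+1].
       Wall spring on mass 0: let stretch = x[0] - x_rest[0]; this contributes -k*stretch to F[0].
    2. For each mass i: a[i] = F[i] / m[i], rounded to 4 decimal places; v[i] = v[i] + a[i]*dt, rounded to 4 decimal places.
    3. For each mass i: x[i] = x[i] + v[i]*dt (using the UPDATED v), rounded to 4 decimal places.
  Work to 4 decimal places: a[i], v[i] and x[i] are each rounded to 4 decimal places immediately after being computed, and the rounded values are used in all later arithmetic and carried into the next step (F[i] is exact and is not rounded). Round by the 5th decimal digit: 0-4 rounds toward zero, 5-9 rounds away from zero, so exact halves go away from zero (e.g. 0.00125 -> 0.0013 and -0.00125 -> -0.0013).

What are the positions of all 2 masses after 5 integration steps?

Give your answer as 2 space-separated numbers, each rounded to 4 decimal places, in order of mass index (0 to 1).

Answer: 5.1785 5.0917

Derivation:
Step 0: x=[1.0000 8.0000] v=[0.0000 0.0000]
Step 1: x=[1.4800 7.6800] v=[2.4000 -1.6000]
Step 2: x=[2.3376 7.1040] v=[4.2880 -2.8800]
Step 3: x=[3.3895 6.3867] v=[5.2595 -3.5866]
Step 4: x=[4.4100 5.6696] v=[5.1026 -3.5855]
Step 5: x=[5.1785 5.0917] v=[3.8424 -2.8893]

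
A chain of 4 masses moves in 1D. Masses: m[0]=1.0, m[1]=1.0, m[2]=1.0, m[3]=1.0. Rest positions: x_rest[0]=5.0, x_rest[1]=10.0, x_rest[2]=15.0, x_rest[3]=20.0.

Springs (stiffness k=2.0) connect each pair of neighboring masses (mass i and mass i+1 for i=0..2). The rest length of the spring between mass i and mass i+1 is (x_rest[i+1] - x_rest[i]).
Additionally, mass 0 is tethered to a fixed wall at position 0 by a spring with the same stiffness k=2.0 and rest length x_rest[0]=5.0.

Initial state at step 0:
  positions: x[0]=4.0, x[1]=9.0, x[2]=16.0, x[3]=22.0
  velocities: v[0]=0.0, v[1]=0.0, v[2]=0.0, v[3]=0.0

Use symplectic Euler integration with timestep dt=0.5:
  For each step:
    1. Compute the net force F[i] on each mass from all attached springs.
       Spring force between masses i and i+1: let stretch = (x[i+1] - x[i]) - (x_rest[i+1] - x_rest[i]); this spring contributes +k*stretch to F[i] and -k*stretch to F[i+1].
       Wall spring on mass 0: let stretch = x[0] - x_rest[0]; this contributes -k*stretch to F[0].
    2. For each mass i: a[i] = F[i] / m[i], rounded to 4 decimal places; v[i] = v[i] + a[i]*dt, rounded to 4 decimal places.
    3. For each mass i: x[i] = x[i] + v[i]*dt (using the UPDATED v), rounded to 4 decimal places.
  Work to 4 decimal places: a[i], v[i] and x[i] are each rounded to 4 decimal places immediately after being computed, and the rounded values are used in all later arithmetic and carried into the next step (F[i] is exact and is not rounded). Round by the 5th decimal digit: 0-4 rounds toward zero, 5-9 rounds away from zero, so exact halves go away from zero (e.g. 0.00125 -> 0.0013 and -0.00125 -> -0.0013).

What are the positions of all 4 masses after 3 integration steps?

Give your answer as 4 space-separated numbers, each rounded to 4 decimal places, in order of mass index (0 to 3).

Answer: 6.5000 11.3750 15.5000 19.3750

Derivation:
Step 0: x=[4.0000 9.0000 16.0000 22.0000] v=[0.0000 0.0000 0.0000 0.0000]
Step 1: x=[4.5000 10.0000 15.5000 21.5000] v=[1.0000 2.0000 -1.0000 -1.0000]
Step 2: x=[5.5000 11.0000 15.2500 20.5000] v=[2.0000 2.0000 -0.5000 -2.0000]
Step 3: x=[6.5000 11.3750 15.5000 19.3750] v=[2.0000 0.7500 0.5000 -2.2500]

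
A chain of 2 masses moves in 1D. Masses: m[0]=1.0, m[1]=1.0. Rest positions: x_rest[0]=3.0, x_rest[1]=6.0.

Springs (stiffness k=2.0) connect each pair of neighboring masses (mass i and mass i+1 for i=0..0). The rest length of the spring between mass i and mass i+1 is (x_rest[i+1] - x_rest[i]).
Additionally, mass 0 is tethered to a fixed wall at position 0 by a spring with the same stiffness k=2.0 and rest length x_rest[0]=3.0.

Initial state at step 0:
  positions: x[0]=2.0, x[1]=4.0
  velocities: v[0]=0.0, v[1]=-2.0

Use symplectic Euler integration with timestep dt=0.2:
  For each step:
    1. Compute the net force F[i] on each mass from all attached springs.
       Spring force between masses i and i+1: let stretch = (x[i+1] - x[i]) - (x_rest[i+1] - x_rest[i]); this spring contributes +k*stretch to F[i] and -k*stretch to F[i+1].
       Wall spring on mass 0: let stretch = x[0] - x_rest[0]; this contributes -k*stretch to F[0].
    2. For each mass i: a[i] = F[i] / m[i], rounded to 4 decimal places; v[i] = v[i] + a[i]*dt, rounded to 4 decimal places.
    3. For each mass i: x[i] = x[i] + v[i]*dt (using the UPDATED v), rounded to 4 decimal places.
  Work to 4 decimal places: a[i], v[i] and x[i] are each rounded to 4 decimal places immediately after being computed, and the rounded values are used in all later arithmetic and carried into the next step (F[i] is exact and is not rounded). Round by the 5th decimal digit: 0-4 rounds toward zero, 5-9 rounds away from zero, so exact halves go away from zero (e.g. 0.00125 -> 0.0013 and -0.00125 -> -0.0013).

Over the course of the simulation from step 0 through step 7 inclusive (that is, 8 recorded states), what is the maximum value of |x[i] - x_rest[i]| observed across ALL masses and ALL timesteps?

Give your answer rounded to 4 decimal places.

Step 0: x=[2.0000 4.0000] v=[0.0000 -2.0000]
Step 1: x=[2.0000 3.6800] v=[0.0000 -1.6000]
Step 2: x=[1.9744 3.4656] v=[-0.1280 -1.0720]
Step 3: x=[1.9101 3.3719] v=[-0.3213 -0.4685]
Step 4: x=[1.8100 3.4013] v=[-0.5006 0.1468]
Step 5: x=[1.6924 3.5434] v=[-0.5881 0.7103]
Step 6: x=[1.5875 3.7774] v=[-0.5247 1.1699]
Step 7: x=[1.5308 4.0762] v=[-0.2837 1.4939]
Max displacement = 2.6281

Answer: 2.6281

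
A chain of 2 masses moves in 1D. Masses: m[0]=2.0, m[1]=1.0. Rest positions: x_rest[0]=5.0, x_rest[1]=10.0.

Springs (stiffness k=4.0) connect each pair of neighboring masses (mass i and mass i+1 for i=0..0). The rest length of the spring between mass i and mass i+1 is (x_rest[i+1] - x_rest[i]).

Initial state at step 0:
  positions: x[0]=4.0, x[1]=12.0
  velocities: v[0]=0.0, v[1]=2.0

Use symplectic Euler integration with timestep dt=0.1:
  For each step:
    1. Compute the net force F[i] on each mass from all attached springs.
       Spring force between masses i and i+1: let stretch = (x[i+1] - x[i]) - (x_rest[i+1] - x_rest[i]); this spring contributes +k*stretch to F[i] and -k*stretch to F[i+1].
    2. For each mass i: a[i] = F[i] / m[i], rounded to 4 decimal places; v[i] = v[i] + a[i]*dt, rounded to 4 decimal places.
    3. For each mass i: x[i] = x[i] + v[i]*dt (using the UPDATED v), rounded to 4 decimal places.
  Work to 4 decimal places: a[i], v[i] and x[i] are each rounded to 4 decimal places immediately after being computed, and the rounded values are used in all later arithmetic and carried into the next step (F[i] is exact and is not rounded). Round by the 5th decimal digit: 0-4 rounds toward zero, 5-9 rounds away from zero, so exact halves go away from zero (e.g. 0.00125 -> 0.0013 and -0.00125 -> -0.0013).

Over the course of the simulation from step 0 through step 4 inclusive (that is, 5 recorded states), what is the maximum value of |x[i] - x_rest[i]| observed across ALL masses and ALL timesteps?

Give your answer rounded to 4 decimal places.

Step 0: x=[4.0000 12.0000] v=[0.0000 2.0000]
Step 1: x=[4.0600 12.0800] v=[0.6000 0.8000]
Step 2: x=[4.1804 12.0392] v=[1.2040 -0.4080]
Step 3: x=[4.3580 11.8841] v=[1.7758 -1.5515]
Step 4: x=[4.5861 11.6279] v=[2.2810 -2.5619]
Max displacement = 2.0800

Answer: 2.0800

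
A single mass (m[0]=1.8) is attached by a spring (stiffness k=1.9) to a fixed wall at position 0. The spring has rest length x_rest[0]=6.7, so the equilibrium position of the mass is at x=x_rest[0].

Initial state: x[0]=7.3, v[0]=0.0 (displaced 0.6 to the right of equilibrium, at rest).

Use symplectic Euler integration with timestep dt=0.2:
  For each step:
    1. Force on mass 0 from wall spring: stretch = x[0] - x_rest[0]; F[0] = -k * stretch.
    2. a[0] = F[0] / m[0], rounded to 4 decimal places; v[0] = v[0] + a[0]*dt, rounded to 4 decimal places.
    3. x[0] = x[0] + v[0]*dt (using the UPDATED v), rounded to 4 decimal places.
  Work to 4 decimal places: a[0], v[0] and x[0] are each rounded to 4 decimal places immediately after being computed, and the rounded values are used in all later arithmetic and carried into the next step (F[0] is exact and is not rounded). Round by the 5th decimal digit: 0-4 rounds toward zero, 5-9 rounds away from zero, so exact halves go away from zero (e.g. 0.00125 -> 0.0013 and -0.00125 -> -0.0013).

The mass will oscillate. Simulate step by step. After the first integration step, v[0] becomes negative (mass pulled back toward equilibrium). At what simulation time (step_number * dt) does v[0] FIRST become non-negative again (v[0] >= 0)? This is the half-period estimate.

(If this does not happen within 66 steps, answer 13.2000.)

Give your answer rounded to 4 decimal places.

Step 0: x=[7.3000] v=[0.0000]
Step 1: x=[7.2747] v=[-0.1267]
Step 2: x=[7.2251] v=[-0.2480]
Step 3: x=[7.1533] v=[-0.3589]
Step 4: x=[7.0624] v=[-0.4546]
Step 5: x=[6.9562] v=[-0.5311]
Step 6: x=[6.8392] v=[-0.5852]
Step 7: x=[6.7163] v=[-0.6146]
Step 8: x=[6.5927] v=[-0.6180]
Step 9: x=[6.4736] v=[-0.5953]
Step 10: x=[6.3641] v=[-0.5475]
Step 11: x=[6.2688] v=[-0.4766]
Step 12: x=[6.1917] v=[-0.3856]
Step 13: x=[6.1360] v=[-0.2783]
Step 14: x=[6.1042] v=[-0.1592]
Step 15: x=[6.0975] v=[-0.0334]
Step 16: x=[6.1163] v=[0.0938]
First v>=0 after going negative at step 16, time=3.2000

Answer: 3.2000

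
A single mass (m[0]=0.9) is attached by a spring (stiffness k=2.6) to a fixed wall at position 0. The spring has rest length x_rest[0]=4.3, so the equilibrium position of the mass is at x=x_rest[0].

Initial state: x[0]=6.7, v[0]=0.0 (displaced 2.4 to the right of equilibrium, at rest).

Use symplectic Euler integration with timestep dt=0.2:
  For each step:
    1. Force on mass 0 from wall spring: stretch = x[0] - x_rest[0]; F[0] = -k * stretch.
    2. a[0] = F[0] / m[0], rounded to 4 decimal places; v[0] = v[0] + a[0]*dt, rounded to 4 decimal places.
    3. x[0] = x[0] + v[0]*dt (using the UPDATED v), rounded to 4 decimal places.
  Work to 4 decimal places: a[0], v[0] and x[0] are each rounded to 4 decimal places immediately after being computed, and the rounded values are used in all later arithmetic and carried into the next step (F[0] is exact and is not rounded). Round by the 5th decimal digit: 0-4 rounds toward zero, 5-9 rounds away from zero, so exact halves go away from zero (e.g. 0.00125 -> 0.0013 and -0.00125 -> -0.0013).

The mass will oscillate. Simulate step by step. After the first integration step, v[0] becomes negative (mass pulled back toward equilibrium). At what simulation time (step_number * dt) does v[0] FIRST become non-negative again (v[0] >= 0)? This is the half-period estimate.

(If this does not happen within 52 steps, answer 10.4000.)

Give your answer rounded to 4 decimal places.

Answer: 2.0000

Derivation:
Step 0: x=[6.7000] v=[0.0000]
Step 1: x=[6.4227] v=[-1.3867]
Step 2: x=[5.9001] v=[-2.6131]
Step 3: x=[5.1926] v=[-3.5376]
Step 4: x=[4.3819] v=[-4.0533]
Step 5: x=[3.5618] v=[-4.1006]
Step 6: x=[2.8270] v=[-3.6741]
Step 7: x=[2.2624] v=[-2.8230]
Step 8: x=[1.9333] v=[-1.6457]
Step 9: x=[1.8776] v=[-0.2783]
Step 10: x=[2.1019] v=[1.1213]
First v>=0 after going negative at step 10, time=2.0000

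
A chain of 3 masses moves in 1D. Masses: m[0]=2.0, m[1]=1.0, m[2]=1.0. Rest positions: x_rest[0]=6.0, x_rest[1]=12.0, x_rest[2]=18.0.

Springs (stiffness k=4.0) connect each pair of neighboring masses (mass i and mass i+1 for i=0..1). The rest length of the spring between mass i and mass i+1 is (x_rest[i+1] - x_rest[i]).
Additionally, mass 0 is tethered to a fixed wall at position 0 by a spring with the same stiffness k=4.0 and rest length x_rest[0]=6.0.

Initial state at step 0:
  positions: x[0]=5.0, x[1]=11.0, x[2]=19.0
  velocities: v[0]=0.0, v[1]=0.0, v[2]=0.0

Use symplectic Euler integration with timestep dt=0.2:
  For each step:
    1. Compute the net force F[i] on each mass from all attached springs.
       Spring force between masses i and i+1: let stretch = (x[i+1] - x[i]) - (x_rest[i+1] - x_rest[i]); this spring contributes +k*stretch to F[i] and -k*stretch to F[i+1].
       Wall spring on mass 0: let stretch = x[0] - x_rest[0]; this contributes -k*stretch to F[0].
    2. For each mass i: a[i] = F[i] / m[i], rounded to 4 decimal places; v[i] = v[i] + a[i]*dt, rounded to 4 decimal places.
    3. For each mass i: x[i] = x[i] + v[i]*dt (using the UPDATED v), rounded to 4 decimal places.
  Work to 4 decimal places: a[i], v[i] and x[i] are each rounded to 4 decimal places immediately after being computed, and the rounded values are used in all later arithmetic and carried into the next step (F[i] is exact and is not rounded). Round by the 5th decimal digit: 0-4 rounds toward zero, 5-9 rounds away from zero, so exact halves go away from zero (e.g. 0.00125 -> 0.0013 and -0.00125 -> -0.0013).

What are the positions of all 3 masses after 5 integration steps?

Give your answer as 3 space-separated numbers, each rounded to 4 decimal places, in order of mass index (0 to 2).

Answer: 6.3367 12.4045 16.8347

Derivation:
Step 0: x=[5.0000 11.0000 19.0000] v=[0.0000 0.0000 0.0000]
Step 1: x=[5.0800 11.3200 18.6800] v=[0.4000 1.6000 -1.6000]
Step 2: x=[5.2528 11.8192 18.1424] v=[0.8640 2.4960 -2.6880]
Step 3: x=[5.5307 12.2795 17.5531] v=[1.3894 2.3014 -2.9466]
Step 4: x=[5.9060 12.5037 17.0800] v=[1.8766 1.1212 -2.3655]
Step 5: x=[6.3367 12.4045 16.8347] v=[2.1533 -0.4959 -1.2265]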